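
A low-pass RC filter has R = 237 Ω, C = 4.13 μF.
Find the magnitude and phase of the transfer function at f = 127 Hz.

Step 1 — Angular frequency: ω = 2π·127 = 798 rad/s.
Step 2 — Transfer function: H(jω) = 1/(1 + jωRC).
Step 3 — Denominator: 1 + jωRC = 1 + j·798·237·4.13e-06 = 1 + j0.7811.
Step 4 — H = 0.6211 - j0.4851.
Step 5 — Magnitude: |H| = 0.7881 (-2.1 dB); phase: φ = -38.0°.

|H| = 0.7881 (-2.1 dB), φ = -38.0°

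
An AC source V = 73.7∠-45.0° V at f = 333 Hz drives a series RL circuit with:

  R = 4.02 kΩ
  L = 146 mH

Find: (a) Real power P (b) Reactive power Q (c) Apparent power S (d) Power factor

Step 1 — Angular frequency: ω = 2π·f = 2π·333 = 2092 rad/s.
Step 2 — Component impedances:
  R: Z = R = 4020 Ω
  L: Z = jωL = j·2092·0.146 = 0 + j305.5 Ω
Step 3 — Series combination: Z_total = R + L = 4020 + j305.5 Ω = 4032∠4.3° Ω.
Step 4 — Source phasor: V = 73.7∠-45.0° V = 52.11 - j52.11 V.
Step 5 — Current: I = V / Z = 0.01191 - j0.01387 A = 0.01828∠-49.3° A.
Step 6 — Complex power: S = V·I* = 1.343 + j0.1021 VA.
Step 7 — Real power: P = Re(S) = 1.343 W.
Step 8 — Reactive power: Q = Im(S) = 0.1021 VAR.
Step 9 — Apparent power: |S| = 1.347 VA.
Step 10 — Power factor: PF = P/|S| = 0.9971 (lagging).

(a) P = 1.343 W  (b) Q = 0.1021 VAR  (c) S = 1.347 VA  (d) PF = 0.9971 (lagging)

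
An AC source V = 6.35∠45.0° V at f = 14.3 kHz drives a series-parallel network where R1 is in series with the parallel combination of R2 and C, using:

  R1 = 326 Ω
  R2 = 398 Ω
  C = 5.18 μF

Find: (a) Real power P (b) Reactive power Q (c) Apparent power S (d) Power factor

Step 1 — Angular frequency: ω = 2π·f = 2π·1.43e+04 = 8.985e+04 rad/s.
Step 2 — Component impedances:
  R1: Z = R = 326 Ω
  R2: Z = R = 398 Ω
  C: Z = 1/(jωC) = -j/(ω·C) = 0 - j2.149 Ω
Step 3 — Parallel branch: R2 || C = 1/(1/R2 + 1/C) = 0.0116 - j2.149 Ω.
Step 4 — Series with R1: Z_total = R1 + (R2 || C) = 326 - j2.149 Ω = 326∠-0.4° Ω.
Step 5 — Source phasor: V = 6.35∠45.0° V = 4.49 + j4.49 V.
Step 6 — Current: I = V / Z = 0.01368 + j0.01386 A = 0.01948∠45.4° A.
Step 7 — Complex power: S = V·I* = 0.1237 - j0.0008151 VA.
Step 8 — Real power: P = Re(S) = 0.1237 W.
Step 9 — Reactive power: Q = Im(S) = -0.0008151 VAR.
Step 10 — Apparent power: |S| = 0.1237 VA.
Step 11 — Power factor: PF = P/|S| = 1 (leading).

(a) P = 0.1237 W  (b) Q = -0.0008151 VAR  (c) S = 0.1237 VA  (d) PF = 1 (leading)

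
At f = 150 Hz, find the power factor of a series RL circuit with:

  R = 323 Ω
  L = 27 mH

Step 1 — Angular frequency: ω = 2π·f = 2π·150 = 942.5 rad/s.
Step 2 — Component impedances:
  R: Z = R = 323 Ω
  L: Z = jωL = j·942.5·0.027 = 0 + j25.45 Ω
Step 3 — Series combination: Z_total = R + L = 323 + j25.45 Ω = 324∠4.5° Ω.
Step 4 — Power factor: PF = cos(φ) = Re(Z)/|Z| = 323/324 = 0.9969.
Step 5 — Type: Im(Z) = 25.45 ⇒ lagging (phase φ = 4.5°).

PF = 0.9969 (lagging, φ = 4.5°)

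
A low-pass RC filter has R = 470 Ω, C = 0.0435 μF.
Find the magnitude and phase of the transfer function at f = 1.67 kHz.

Step 1 — Angular frequency: ω = 2π·1670 = 1.049e+04 rad/s.
Step 2 — Transfer function: H(jω) = 1/(1 + jωRC).
Step 3 — Denominator: 1 + jωRC = 1 + j·1.049e+04·470·4.35e-08 = 1 + j0.2145.
Step 4 — H = 0.956 - j0.2051.
Step 5 — Magnitude: |H| = 0.9778 (-0.2 dB); phase: φ = -12.1°.

|H| = 0.9778 (-0.2 dB), φ = -12.1°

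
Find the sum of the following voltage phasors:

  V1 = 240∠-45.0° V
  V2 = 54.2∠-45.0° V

Step 1 — Convert each phasor to rectangular form:
  V1 = 240·(cos(-45.0°) + j·sin(-45.0°)) = 169.7 - j169.7 V
  V2 = 54.2·(cos(-45.0°) + j·sin(-45.0°)) = 38.33 - j38.33 V
Step 2 — Sum components: V_total = 208 - j208 V.
Step 3 — Convert to polar: |V_total| = 294.2 V, ∠V_total = -45.0°.

V_total = 294.2∠-45.0° V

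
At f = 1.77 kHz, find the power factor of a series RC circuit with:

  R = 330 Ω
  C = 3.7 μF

Step 1 — Angular frequency: ω = 2π·f = 2π·1770 = 1.112e+04 rad/s.
Step 2 — Component impedances:
  R: Z = R = 330 Ω
  C: Z = 1/(jωC) = -j/(ω·C) = 0 - j24.3 Ω
Step 3 — Series combination: Z_total = R + C = 330 - j24.3 Ω = 330.9∠-4.2° Ω.
Step 4 — Power factor: PF = cos(φ) = Re(Z)/|Z| = 330/330.9 = 0.9973.
Step 5 — Type: Im(Z) = -24.3 ⇒ leading (phase φ = -4.2°).

PF = 0.9973 (leading, φ = -4.2°)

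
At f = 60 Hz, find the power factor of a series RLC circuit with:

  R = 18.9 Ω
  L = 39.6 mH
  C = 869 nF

Step 1 — Angular frequency: ω = 2π·f = 2π·60 = 377 rad/s.
Step 2 — Component impedances:
  R: Z = R = 18.9 Ω
  L: Z = jωL = j·377·0.0396 = 0 + j14.93 Ω
  C: Z = 1/(jωC) = -j/(ω·C) = 0 - j3052 Ω
Step 3 — Series combination: Z_total = R + L + C = 18.9 - j3038 Ω = 3038∠-89.6° Ω.
Step 4 — Power factor: PF = cos(φ) = Re(Z)/|Z| = 18.9/3037.6 = 0.006222.
Step 5 — Type: Im(Z) = -3038 ⇒ leading (phase φ = -89.6°).

PF = 0.006222 (leading, φ = -89.6°)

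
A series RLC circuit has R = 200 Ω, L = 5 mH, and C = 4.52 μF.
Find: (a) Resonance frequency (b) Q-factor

Step 1 — Resonance condition Im(Z)=0 gives ω₀ = 1/√(LC).
Step 2 — ω₀ = 1/√(0.005·4.52e-06) = 6652 rad/s.
Step 3 — f₀ = ω₀/(2π) = 1059 Hz.
Step 4 — Series Q: Q = ω₀L/R = 6652·0.005/200 = 0.1663.

(a) f₀ = 1059 Hz  (b) Q = 0.1663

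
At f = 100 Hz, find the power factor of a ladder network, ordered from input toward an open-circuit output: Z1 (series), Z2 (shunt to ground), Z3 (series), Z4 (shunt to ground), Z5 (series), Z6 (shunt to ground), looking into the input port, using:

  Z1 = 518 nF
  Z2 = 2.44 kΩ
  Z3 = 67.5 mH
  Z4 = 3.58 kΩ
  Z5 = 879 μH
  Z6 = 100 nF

Step 1 — Angular frequency: ω = 2π·f = 2π·100 = 628.3 rad/s.
Step 2 — Component impedances:
  Z1: Z = 1/(jωC) = -j/(ω·C) = 0 - j3072 Ω
  Z2: Z = R = 2440 Ω
  Z3: Z = jωL = j·628.3·0.0675 = 0 + j42.41 Ω
  Z4: Z = R = 3580 Ω
  Z5: Z = jωL = j·628.3·0.000879 = 0 + j0.5523 Ω
  Z6: Z = 1/(jωC) = -j/(ω·C) = 0 - j1.592e+04 Ω
Step 3 — Ladder network (open output): work backward from the far end, alternating series and parallel combinations. Z_in = 1437 - j3197 Ω = 3505∠-65.8° Ω.
Step 4 — Power factor: PF = cos(φ) = Re(Z)/|Z| = 1437.2/3504.9 = 0.4101.
Step 5 — Type: Im(Z) = -3197 ⇒ leading (phase φ = -65.8°).

PF = 0.4101 (leading, φ = -65.8°)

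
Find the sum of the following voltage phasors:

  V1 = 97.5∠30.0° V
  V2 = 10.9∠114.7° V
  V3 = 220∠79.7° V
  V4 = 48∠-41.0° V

Step 1 — Convert each phasor to rectangular form:
  V1 = 97.5·(cos(30.0°) + j·sin(30.0°)) = 84.44 + j48.75 V
  V2 = 10.9·(cos(114.7°) + j·sin(114.7°)) = -4.555 + j9.903 V
  V3 = 220·(cos(79.7°) + j·sin(79.7°)) = 39.34 + j216.5 V
  V4 = 48·(cos(-41.0°) + j·sin(-41.0°)) = 36.23 - j31.49 V
Step 2 — Sum components: V_total = 155.4 + j243.6 V.
Step 3 — Convert to polar: |V_total| = 289 V, ∠V_total = 57.5°.

V_total = 289∠57.5° V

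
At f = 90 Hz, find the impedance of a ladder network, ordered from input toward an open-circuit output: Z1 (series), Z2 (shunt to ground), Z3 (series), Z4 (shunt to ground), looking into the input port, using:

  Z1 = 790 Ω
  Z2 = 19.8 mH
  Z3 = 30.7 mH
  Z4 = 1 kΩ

Step 1 — Angular frequency: ω = 2π·f = 2π·90 = 565.5 rad/s.
Step 2 — Component impedances:
  Z1: Z = R = 790 Ω
  Z2: Z = jωL = j·565.5·0.0198 = 0 + j11.2 Ω
  Z3: Z = jωL = j·565.5·0.0307 = 0 + j17.36 Ω
  Z4: Z = R = 1000 Ω
Step 3 — Ladder network (open output): work backward from the far end, alternating series and parallel combinations. Z_in = 790.1 + j11.19 Ω = 790.2∠0.8° Ω.

Z = 790.1 + j11.19 Ω = 790.2∠0.8° Ω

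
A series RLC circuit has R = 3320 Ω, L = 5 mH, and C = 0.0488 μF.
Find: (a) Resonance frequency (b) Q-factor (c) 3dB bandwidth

Step 1 — Resonance: ω₀ = 1/√(LC) = 1/√(0.005·4.88e-08) = 6.402e+04 rad/s.
Step 2 — f₀ = ω₀/(2π) = 1.019e+04 Hz.
Step 3 — Series Q: Q = ω₀L/R = 6.402e+04·0.005/3320 = 0.09641.
Step 4 — Bandwidth: Δω = ω₀/Q = 6.64e+05 rad/s; BW = Δω/(2π) = 1.057e+05 Hz.

(a) f₀ = 1.019e+04 Hz  (b) Q = 0.09641  (c) BW = 1.057e+05 Hz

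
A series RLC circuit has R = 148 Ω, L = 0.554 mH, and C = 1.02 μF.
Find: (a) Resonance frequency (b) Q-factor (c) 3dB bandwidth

Step 1 — Resonance: ω₀ = 1/√(LC) = 1/√(0.000554·1.02e-06) = 4.207e+04 rad/s.
Step 2 — f₀ = ω₀/(2π) = 6695 Hz.
Step 3 — Series Q: Q = ω₀L/R = 4.207e+04·0.000554/148 = 0.1575.
Step 4 — Bandwidth: Δω = ω₀/Q = 2.671e+05 rad/s; BW = Δω/(2π) = 4.252e+04 Hz.

(a) f₀ = 6695 Hz  (b) Q = 0.1575  (c) BW = 4.252e+04 Hz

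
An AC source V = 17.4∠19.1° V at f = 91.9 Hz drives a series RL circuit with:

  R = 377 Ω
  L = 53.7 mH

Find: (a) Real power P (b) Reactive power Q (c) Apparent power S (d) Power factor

Step 1 — Angular frequency: ω = 2π·f = 2π·91.9 = 577.4 rad/s.
Step 2 — Component impedances:
  R: Z = R = 377 Ω
  L: Z = jωL = j·577.4·0.0537 = 0 + j31.01 Ω
Step 3 — Series combination: Z_total = R + L = 377 + j31.01 Ω = 378.3∠4.7° Ω.
Step 4 — Source phasor: V = 17.4∠19.1° V = 16.44 + j5.694 V.
Step 5 — Current: I = V / Z = 0.04455 + j0.01144 A = 0.046∠14.4° A.
Step 6 — Complex power: S = V·I* = 0.7977 + j0.06561 VA.
Step 7 — Real power: P = Re(S) = 0.7977 W.
Step 8 — Reactive power: Q = Im(S) = 0.06561 VAR.
Step 9 — Apparent power: |S| = 0.8004 VA.
Step 10 — Power factor: PF = P/|S| = 0.9966 (lagging).

(a) P = 0.7977 W  (b) Q = 0.06561 VAR  (c) S = 0.8004 VA  (d) PF = 0.9966 (lagging)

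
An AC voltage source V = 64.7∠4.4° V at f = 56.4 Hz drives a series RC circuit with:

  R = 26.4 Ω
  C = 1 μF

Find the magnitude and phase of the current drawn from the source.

Step 1 — Angular frequency: ω = 2π·f = 2π·56.4 = 354.4 rad/s.
Step 2 — Component impedances:
  R: Z = R = 26.4 Ω
  C: Z = 1/(jωC) = -j/(ω·C) = 0 - j2822 Ω
Step 3 — Series combination: Z_total = R + C = 26.4 - j2822 Ω = 2822∠-89.5° Ω.
Step 4 — Source phasor: V = 64.7∠4.4° V = 64.51 + j4.964 V.
Step 5 — Ohm's law: I = V / Z_total = (64.51 + j4.964) / (26.4 - j2822) = -0.001545 + j0.02287 A.
Step 6 — Convert to polar: |I| = 0.02293 A, ∠I = 93.9°.

I = 0.02293∠93.9° A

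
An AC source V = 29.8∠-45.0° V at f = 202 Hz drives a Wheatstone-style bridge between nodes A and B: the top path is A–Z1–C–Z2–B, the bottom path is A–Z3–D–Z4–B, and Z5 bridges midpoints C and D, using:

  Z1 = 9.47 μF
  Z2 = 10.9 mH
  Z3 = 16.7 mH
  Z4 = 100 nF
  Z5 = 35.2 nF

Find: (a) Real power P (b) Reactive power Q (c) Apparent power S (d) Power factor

Step 1 — Angular frequency: ω = 2π·f = 2π·202 = 1269 rad/s.
Step 2 — Component impedances:
  Z1: Z = 1/(jωC) = -j/(ω·C) = 0 - j83.2 Ω
  Z2: Z = jωL = j·1269·0.0109 = 0 + j13.83 Ω
  Z3: Z = jωL = j·1269·0.0167 = 0 + j21.2 Ω
  Z4: Z = 1/(jωC) = -j/(ω·C) = 0 - j7879 Ω
  Z5: Z = 1/(jωC) = -j/(ω·C) = 0 - j2.238e+04 Ω
Step 3 — Bridge requires nodal analysis (the Z5 bridge couples midpoints C and D, so the two paths cannot be reduced to a simple series/parallel combination). Setting node B to ground and injecting 1 A at node A, the 3-node admittance system at A, C, D solves to V_A = Z_AB = 0 - j68.45 Ω = 68.45∠-90.0° Ω.
Step 4 — Source phasor: V = 29.8∠-45.0° V = 21.07 - j21.07 V.
Step 5 — Current: I = V / Z = 0.3078 + j0.3078 A = 0.4353∠45.0° A.
Step 6 — Complex power: S = V·I* = 0 - j12.97 VA.
Step 7 — Real power: P = Re(S) = 0 W.
Step 8 — Reactive power: Q = Im(S) = -12.97 VAR.
Step 9 — Apparent power: |S| = 12.97 VA.
Step 10 — Power factor: PF = P/|S| = 0 (leading).

(a) P = 0 W  (b) Q = -12.97 VAR  (c) S = 12.97 VA  (d) PF = 0 (leading)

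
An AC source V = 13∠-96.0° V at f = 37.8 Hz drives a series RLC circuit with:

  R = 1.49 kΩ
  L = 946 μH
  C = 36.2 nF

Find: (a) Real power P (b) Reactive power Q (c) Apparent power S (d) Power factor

Step 1 — Angular frequency: ω = 2π·f = 2π·37.8 = 237.5 rad/s.
Step 2 — Component impedances:
  R: Z = R = 1490 Ω
  L: Z = jωL = j·237.5·0.000946 = 0 + j0.2247 Ω
  C: Z = 1/(jωC) = -j/(ω·C) = 0 - j1.163e+05 Ω
Step 3 — Series combination: Z_total = R + L + C = 1490 - j1.163e+05 Ω = 1.163e+05∠-89.3° Ω.
Step 4 — Source phasor: V = 13∠-96.0° V = -1.359 - j12.93 V.
Step 5 — Current: I = V / Z = 0.000111 - j1.31e-05 A = 0.0001118∠-6.7° A.
Step 6 — Complex power: S = V·I* = 1.861e-05 - j0.001453 VA.
Step 7 — Real power: P = Re(S) = 1.861e-05 W.
Step 8 — Reactive power: Q = Im(S) = -0.001453 VAR.
Step 9 — Apparent power: |S| = 0.001453 VA.
Step 10 — Power factor: PF = P/|S| = 0.01281 (leading).

(a) P = 1.861e-05 W  (b) Q = -0.001453 VAR  (c) S = 0.001453 VA  (d) PF = 0.01281 (leading)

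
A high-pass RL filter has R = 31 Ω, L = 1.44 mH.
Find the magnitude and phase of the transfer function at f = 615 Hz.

Step 1 — Angular frequency: ω = 2π·615 = 3864 rad/s.
Step 2 — Transfer function: H(jω) = jωL/(R + jωL).
Step 3 — Numerator jωL = j·5.564; denominator R + jωL = 31 + j5.564.
Step 4 — H = 0.03121 + j0.1739.
Step 5 — Magnitude: |H| = 0.1767 (-15.1 dB); phase: φ = 79.8°.

|H| = 0.1767 (-15.1 dB), φ = 79.8°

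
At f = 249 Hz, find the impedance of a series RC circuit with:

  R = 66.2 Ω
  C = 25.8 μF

Step 1 — Angular frequency: ω = 2π·f = 2π·249 = 1565 rad/s.
Step 2 — Component impedances:
  R: Z = R = 66.2 Ω
  C: Z = 1/(jωC) = -j/(ω·C) = 0 - j24.77 Ω
Step 3 — Series combination: Z_total = R + C = 66.2 - j24.77 Ω = 70.68∠-20.5° Ω.

Z = 66.2 - j24.77 Ω = 70.68∠-20.5° Ω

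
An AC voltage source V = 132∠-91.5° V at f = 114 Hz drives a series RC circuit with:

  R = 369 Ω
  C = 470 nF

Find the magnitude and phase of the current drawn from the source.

Step 1 — Angular frequency: ω = 2π·f = 2π·114 = 716.3 rad/s.
Step 2 — Component impedances:
  R: Z = R = 369 Ω
  C: Z = 1/(jωC) = -j/(ω·C) = 0 - j2970 Ω
Step 3 — Series combination: Z_total = R + C = 369 - j2970 Ω = 2993∠-82.9° Ω.
Step 4 — Source phasor: V = 132∠-91.5° V = -3.455 - j132 V.
Step 5 — Ohm's law: I = V / Z_total = (-3.455 - j132) / (369 - j2970) = 0.04361 - j0.00658 A.
Step 6 — Convert to polar: |I| = 0.0441 A, ∠I = -8.6°.

I = 0.0441∠-8.6° A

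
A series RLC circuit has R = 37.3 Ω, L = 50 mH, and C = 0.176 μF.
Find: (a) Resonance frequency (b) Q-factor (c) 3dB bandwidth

Step 1 — Resonance condition Im(Z)=0 gives ω₀ = 1/√(LC).
Step 2 — ω₀ = 1/√(0.05·1.76e-07) = 1.066e+04 rad/s.
Step 3 — f₀ = ω₀/(2π) = 1697 Hz.
Step 4 — Series Q: Q = ω₀L/R = 1.066e+04·0.05/37.3 = 14.29.
Step 5 — 3dB bandwidth: Δω = ω₀/Q = 746 rad/s; BW = Δω/(2π) = 118.7 Hz.

(a) f₀ = 1697 Hz  (b) Q = 14.29  (c) BW = 118.7 Hz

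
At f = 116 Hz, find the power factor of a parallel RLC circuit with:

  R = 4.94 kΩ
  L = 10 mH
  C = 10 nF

Step 1 — Angular frequency: ω = 2π·f = 2π·116 = 728.8 rad/s.
Step 2 — Component impedances:
  R: Z = R = 4940 Ω
  L: Z = jωL = j·728.8·0.01 = 0 + j7.288 Ω
  C: Z = 1/(jωC) = -j/(ω·C) = 0 - j1.372e+05 Ω
Step 3 — Parallel combination: 1/Z_total = 1/R + 1/L + 1/C; Z_total = 0.01075 + j7.289 Ω = 7.289∠89.9° Ω.
Step 4 — Power factor: PF = cos(φ) = Re(Z)/|Z| = 0.01075/7.289 = 0.001475.
Step 5 — Type: Im(Z) = 7.289 ⇒ lagging (phase φ = 89.9°).

PF = 0.001475 (lagging, φ = 89.9°)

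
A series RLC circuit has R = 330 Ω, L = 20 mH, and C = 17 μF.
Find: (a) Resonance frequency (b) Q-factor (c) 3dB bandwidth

Step 1 — Resonance condition Im(Z)=0 gives ω₀ = 1/√(LC).
Step 2 — ω₀ = 1/√(0.02·1.7e-05) = 1715 rad/s.
Step 3 — f₀ = ω₀/(2π) = 272.9 Hz.
Step 4 — Series Q: Q = ω₀L/R = 1715·0.02/330 = 0.1039.
Step 5 — 3dB bandwidth: Δω = ω₀/Q = 1.65e+04 rad/s; BW = Δω/(2π) = 2626 Hz.

(a) f₀ = 272.9 Hz  (b) Q = 0.1039  (c) BW = 2626 Hz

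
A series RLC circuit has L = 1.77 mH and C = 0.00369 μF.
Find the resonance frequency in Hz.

Step 1 — Resonance condition Im(Z)=0 gives ω₀ = 1/√(LC).
Step 2 — ω₀ = 1/√(0.00177·3.69e-09) = 3.913e+05 rad/s.
Step 3 — f₀ = ω₀/(2π) = 6.228e+04 Hz.

f₀ = 6.228e+04 Hz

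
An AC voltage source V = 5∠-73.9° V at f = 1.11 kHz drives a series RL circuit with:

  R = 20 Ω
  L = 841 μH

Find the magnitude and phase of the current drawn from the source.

Step 1 — Angular frequency: ω = 2π·f = 2π·1110 = 6974 rad/s.
Step 2 — Component impedances:
  R: Z = R = 20 Ω
  L: Z = jωL = j·6974·0.000841 = 0 + j5.865 Ω
Step 3 — Series combination: Z_total = R + L = 20 + j5.865 Ω = 20.84∠16.3° Ω.
Step 4 — Source phasor: V = 5∠-73.9° V = 1.387 - j4.804 V.
Step 5 — Ohm's law: I = V / Z_total = (1.387 - j4.804) / (20 + j5.865) = -0.001025 - j0.2399 A.
Step 6 — Convert to polar: |I| = 0.2399 A, ∠I = -90.2°.

I = 0.2399∠-90.2° A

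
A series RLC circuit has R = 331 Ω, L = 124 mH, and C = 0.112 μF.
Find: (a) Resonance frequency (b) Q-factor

Step 1 — Resonance condition Im(Z)=0 gives ω₀ = 1/√(LC).
Step 2 — ω₀ = 1/√(0.124·1.12e-07) = 8486 rad/s.
Step 3 — f₀ = ω₀/(2π) = 1351 Hz.
Step 4 — Series Q: Q = ω₀L/R = 8486·0.124/331 = 3.179.

(a) f₀ = 1351 Hz  (b) Q = 3.179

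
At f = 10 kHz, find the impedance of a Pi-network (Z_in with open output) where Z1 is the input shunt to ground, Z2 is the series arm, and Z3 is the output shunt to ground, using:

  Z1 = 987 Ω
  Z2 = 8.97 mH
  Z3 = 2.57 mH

Step 1 — Angular frequency: ω = 2π·f = 2π·1e+04 = 6.283e+04 rad/s.
Step 2 — Component impedances:
  Z1: Z = R = 987 Ω
  Z2: Z = jωL = j·6.283e+04·0.00897 = 0 + j563.6 Ω
  Z3: Z = jωL = j·6.283e+04·0.00257 = 0 + j161.5 Ω
Step 3 — With open output, the series arm Z2 and the output shunt Z3 appear in series to ground: Z2 + Z3 = 0 + j725.1 Ω.
Step 4 — Parallel with input shunt Z1: Z_in = Z1 || (Z2 + Z3) = 346 + j470.9 Ω = 584.3∠53.7° Ω.

Z = 346 + j470.9 Ω = 584.3∠53.7° Ω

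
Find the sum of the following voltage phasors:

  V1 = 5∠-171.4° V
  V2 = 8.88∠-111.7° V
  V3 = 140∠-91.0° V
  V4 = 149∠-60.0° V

Step 1 — Convert each phasor to rectangular form:
  V1 = 5·(cos(-171.4°) + j·sin(-171.4°)) = -4.944 - j0.7477 V
  V2 = 8.88·(cos(-111.7°) + j·sin(-111.7°)) = -3.283 - j8.251 V
  V3 = 140·(cos(-91.0°) + j·sin(-91.0°)) = -2.443 - j140 V
  V4 = 149·(cos(-60.0°) + j·sin(-60.0°)) = 74.5 - j129 V
Step 2 — Sum components: V_total = 63.83 - j278 V.
Step 3 — Convert to polar: |V_total| = 285.2 V, ∠V_total = -77.1°.

V_total = 285.2∠-77.1° V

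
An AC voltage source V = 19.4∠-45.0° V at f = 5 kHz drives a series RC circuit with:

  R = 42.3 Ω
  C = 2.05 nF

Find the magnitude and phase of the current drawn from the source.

Step 1 — Angular frequency: ω = 2π·f = 2π·5000 = 3.142e+04 rad/s.
Step 2 — Component impedances:
  R: Z = R = 42.3 Ω
  C: Z = 1/(jωC) = -j/(ω·C) = 0 - j1.553e+04 Ω
Step 3 — Series combination: Z_total = R + C = 42.3 - j1.553e+04 Ω = 1.553e+04∠-89.8° Ω.
Step 4 — Source phasor: V = 19.4∠-45.0° V = 13.72 - j13.72 V.
Step 5 — Ohm's law: I = V / Z_total = (13.72 - j13.72) / (42.3 - j1.553e+04) = 0.0008859 + j0.0008811 A.
Step 6 — Convert to polar: |I| = 0.001249 A, ∠I = 44.8°.

I = 0.001249∠44.8° A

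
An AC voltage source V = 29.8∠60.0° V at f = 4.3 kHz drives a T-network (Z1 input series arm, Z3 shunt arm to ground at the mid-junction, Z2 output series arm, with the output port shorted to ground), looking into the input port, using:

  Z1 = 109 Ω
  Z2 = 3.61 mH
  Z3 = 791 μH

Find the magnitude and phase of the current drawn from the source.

Step 1 — Angular frequency: ω = 2π·f = 2π·4300 = 2.702e+04 rad/s.
Step 2 — Component impedances:
  Z1: Z = R = 109 Ω
  Z2: Z = jωL = j·2.702e+04·0.00361 = 0 + j97.53 Ω
  Z3: Z = jωL = j·2.702e+04·0.000791 = 0 + j21.37 Ω
Step 3 — With the output port shorted to ground, the output series arm Z2 runs from the junction to ground; the shunt arm Z3 also runs from the junction to ground. They appear in parallel: Z3 || Z2 = 0 + j17.53 Ω.
Step 4 — Series with input arm Z1: Z_in = Z1 + (Z3 || Z2) = 109 + j17.53 Ω = 110.4∠9.1° Ω.
Step 5 — Source phasor: V = 29.8∠60.0° V = 14.9 + j25.81 V.
Step 6 — Ohm's law: I = V / Z_total = (14.9 + j25.81) / (109 + j17.53) = 0.1704 + j0.2094 A.
Step 7 — Convert to polar: |I| = 0.2699 A, ∠I = 50.9°.

I = 0.2699∠50.9° A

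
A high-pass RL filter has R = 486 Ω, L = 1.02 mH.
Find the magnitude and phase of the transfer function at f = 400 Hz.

Step 1 — Angular frequency: ω = 2π·400 = 2513 rad/s.
Step 2 — Transfer function: H(jω) = jωL/(R + jωL).
Step 3 — Numerator jωL = j·2.564; denominator R + jωL = 486 + j2.564.
Step 4 — H = 2.782e-05 + j0.005275.
Step 5 — Magnitude: |H| = 0.005275 (-45.6 dB); phase: φ = 89.7°.

|H| = 0.005275 (-45.6 dB), φ = 89.7°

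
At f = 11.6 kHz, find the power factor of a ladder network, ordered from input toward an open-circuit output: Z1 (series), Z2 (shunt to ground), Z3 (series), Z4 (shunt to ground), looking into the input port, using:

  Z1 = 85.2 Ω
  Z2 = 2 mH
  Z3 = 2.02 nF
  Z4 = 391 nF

Step 1 — Angular frequency: ω = 2π·f = 2π·1.16e+04 = 7.288e+04 rad/s.
Step 2 — Component impedances:
  Z1: Z = R = 85.2 Ω
  Z2: Z = jωL = j·7.288e+04·0.002 = 0 + j145.8 Ω
  Z3: Z = 1/(jωC) = -j/(ω·C) = 0 - j6792 Ω
  Z4: Z = 1/(jωC) = -j/(ω·C) = 0 - j35.09 Ω
Step 3 — Ladder network (open output): work backward from the far end, alternating series and parallel combinations. Z_in = 85.2 + j149 Ω = 171.6∠60.2° Ω.
Step 4 — Power factor: PF = cos(φ) = Re(Z)/|Z| = 85.2/171.6 = 0.4965.
Step 5 — Type: Im(Z) = 149 ⇒ lagging (phase φ = 60.2°).

PF = 0.4965 (lagging, φ = 60.2°)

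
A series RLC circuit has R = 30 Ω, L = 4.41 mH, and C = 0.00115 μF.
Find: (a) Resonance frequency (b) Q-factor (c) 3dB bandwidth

Step 1 — Resonance: ω₀ = 1/√(LC) = 1/√(0.00441·1.15e-09) = 4.44e+05 rad/s.
Step 2 — f₀ = ω₀/(2π) = 7.067e+04 Hz.
Step 3 — Series Q: Q = ω₀L/R = 4.44e+05·0.00441/30 = 65.28.
Step 4 — Bandwidth: Δω = ω₀/Q = 6803 rad/s; BW = Δω/(2π) = 1083 Hz.

(a) f₀ = 7.067e+04 Hz  (b) Q = 65.28  (c) BW = 1083 Hz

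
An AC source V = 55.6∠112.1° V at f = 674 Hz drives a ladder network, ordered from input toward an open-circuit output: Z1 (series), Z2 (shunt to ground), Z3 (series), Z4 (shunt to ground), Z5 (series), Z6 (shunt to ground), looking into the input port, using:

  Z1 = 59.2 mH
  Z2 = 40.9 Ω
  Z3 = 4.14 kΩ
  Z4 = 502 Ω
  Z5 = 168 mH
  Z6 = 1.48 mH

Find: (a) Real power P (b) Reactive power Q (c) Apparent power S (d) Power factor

Step 1 — Angular frequency: ω = 2π·f = 2π·674 = 4235 rad/s.
Step 2 — Component impedances:
  Z1: Z = jωL = j·4235·0.0592 = 0 + j250.7 Ω
  Z2: Z = R = 40.9 Ω
  Z3: Z = R = 4140 Ω
  Z4: Z = R = 502 Ω
  Z5: Z = jωL = j·4235·0.168 = 0 + j711.5 Ω
  Z6: Z = jωL = j·4235·0.00148 = 0 + j6.268 Ω
Step 3 — Ladder network (open output): work backward from the far end, alternating series and parallel combinations. Z_in = 40.53 + j250.7 Ω = 254∠80.8° Ω.
Step 4 — Source phasor: V = 55.6∠112.1° V = -20.92 + j51.51 V.
Step 5 — Current: I = V / Z = 0.1871 + j0.1137 A = 0.2189∠31.3° A.
Step 6 — Complex power: S = V·I* = 1.942 + j12.02 VA.
Step 7 — Real power: P = Re(S) = 1.942 W.
Step 8 — Reactive power: Q = Im(S) = 12.02 VAR.
Step 9 — Apparent power: |S| = 12.17 VA.
Step 10 — Power factor: PF = P/|S| = 0.1596 (lagging).

(a) P = 1.942 W  (b) Q = 12.02 VAR  (c) S = 12.17 VA  (d) PF = 0.1596 (lagging)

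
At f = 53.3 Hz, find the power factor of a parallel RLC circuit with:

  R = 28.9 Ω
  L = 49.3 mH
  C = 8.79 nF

Step 1 — Angular frequency: ω = 2π·f = 2π·53.3 = 334.9 rad/s.
Step 2 — Component impedances:
  R: Z = R = 28.9 Ω
  L: Z = jωL = j·334.9·0.0493 = 0 + j16.51 Ω
  C: Z = 1/(jωC) = -j/(ω·C) = 0 - j3.397e+05 Ω
Step 3 — Parallel combination: 1/Z_total = 1/R + 1/L + 1/C; Z_total = 7.112 + j12.45 Ω = 14.34∠60.3° Ω.
Step 4 — Power factor: PF = cos(φ) = Re(Z)/|Z| = 7.1118/14.336 = 0.4961.
Step 5 — Type: Im(Z) = 12.45 ⇒ lagging (phase φ = 60.3°).

PF = 0.4961 (lagging, φ = 60.3°)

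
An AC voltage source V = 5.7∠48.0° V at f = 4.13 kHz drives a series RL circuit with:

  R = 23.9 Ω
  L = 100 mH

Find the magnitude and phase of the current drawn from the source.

Step 1 — Angular frequency: ω = 2π·f = 2π·4130 = 2.595e+04 rad/s.
Step 2 — Component impedances:
  R: Z = R = 23.9 Ω
  L: Z = jωL = j·2.595e+04·0.1 = 0 + j2595 Ω
Step 3 — Series combination: Z_total = R + L = 23.9 + j2595 Ω = 2595∠89.5° Ω.
Step 4 — Source phasor: V = 5.7∠48.0° V = 3.814 + j4.236 V.
Step 5 — Ohm's law: I = V / Z_total = (3.814 + j4.236) / (23.9 + j2595) = 0.001646 - j0.001455 A.
Step 6 — Convert to polar: |I| = 0.002196 A, ∠I = -41.5°.

I = 0.002196∠-41.5° A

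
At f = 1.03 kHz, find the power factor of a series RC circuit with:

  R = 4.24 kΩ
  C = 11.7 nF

Step 1 — Angular frequency: ω = 2π·f = 2π·1030 = 6472 rad/s.
Step 2 — Component impedances:
  R: Z = R = 4240 Ω
  C: Z = 1/(jωC) = -j/(ω·C) = 0 - j1.321e+04 Ω
Step 3 — Series combination: Z_total = R + C = 4240 - j1.321e+04 Ω = 1.387e+04∠-72.2° Ω.
Step 4 — Power factor: PF = cos(φ) = Re(Z)/|Z| = 4240/1.387e+04 = 0.3057.
Step 5 — Type: Im(Z) = -1.321e+04 ⇒ leading (phase φ = -72.2°).

PF = 0.3057 (leading, φ = -72.2°)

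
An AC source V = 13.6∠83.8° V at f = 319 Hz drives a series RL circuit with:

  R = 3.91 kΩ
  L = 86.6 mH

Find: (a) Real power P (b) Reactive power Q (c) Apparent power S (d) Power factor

Step 1 — Angular frequency: ω = 2π·f = 2π·319 = 2004 rad/s.
Step 2 — Component impedances:
  R: Z = R = 3910 Ω
  L: Z = jωL = j·2004·0.0866 = 0 + j173.6 Ω
Step 3 — Series combination: Z_total = R + L = 3910 + j173.6 Ω = 3914∠2.5° Ω.
Step 4 — Source phasor: V = 13.6∠83.8° V = 1.469 + j13.52 V.
Step 5 — Current: I = V / Z = 0.0005281 + j0.003434 A = 0.003475∠81.3° A.
Step 6 — Complex power: S = V·I* = 0.04721 + j0.002096 VA.
Step 7 — Real power: P = Re(S) = 0.04721 W.
Step 8 — Reactive power: Q = Im(S) = 0.002096 VAR.
Step 9 — Apparent power: |S| = 0.04726 VA.
Step 10 — Power factor: PF = P/|S| = 0.999 (lagging).

(a) P = 0.04721 W  (b) Q = 0.002096 VAR  (c) S = 0.04726 VA  (d) PF = 0.999 (lagging)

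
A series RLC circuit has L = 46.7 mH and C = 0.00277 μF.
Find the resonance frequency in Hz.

Step 1 — Resonance condition Im(Z)=0 gives ω₀ = 1/√(LC).
Step 2 — ω₀ = 1/√(0.0467·2.77e-09) = 8.792e+04 rad/s.
Step 3 — f₀ = ω₀/(2π) = 1.399e+04 Hz.

f₀ = 1.399e+04 Hz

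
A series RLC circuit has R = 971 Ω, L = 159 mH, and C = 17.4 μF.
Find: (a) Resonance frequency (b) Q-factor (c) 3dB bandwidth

Step 1 — Resonance: ω₀ = 1/√(LC) = 1/√(0.159·1.74e-05) = 601.2 rad/s.
Step 2 — f₀ = ω₀/(2π) = 95.69 Hz.
Step 3 — Series Q: Q = ω₀L/R = 601.2·0.159/971 = 0.09845.
Step 4 — Bandwidth: Δω = ω₀/Q = 6107 rad/s; BW = Δω/(2π) = 971.9 Hz.

(a) f₀ = 95.69 Hz  (b) Q = 0.09845  (c) BW = 971.9 Hz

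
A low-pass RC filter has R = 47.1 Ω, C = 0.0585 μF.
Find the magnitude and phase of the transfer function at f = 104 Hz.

Step 1 — Angular frequency: ω = 2π·104 = 653.5 rad/s.
Step 2 — Transfer function: H(jω) = 1/(1 + jωRC).
Step 3 — Denominator: 1 + jωRC = 1 + j·653.5·47.1·5.85e-08 = 1 + j0.0018.
Step 4 — H = 1 - j0.0018.
Step 5 — Magnitude: |H| = 1 (-0.0 dB); phase: φ = -0.1°.

|H| = 1 (-0.0 dB), φ = -0.1°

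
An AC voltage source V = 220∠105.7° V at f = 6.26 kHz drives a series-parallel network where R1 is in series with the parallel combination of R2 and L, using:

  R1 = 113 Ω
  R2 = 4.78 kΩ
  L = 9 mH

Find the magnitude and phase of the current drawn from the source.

Step 1 — Angular frequency: ω = 2π·f = 2π·6260 = 3.933e+04 rad/s.
Step 2 — Component impedances:
  R1: Z = R = 113 Ω
  R2: Z = R = 4780 Ω
  L: Z = jωL = j·3.933e+04·0.009 = 0 + j354 Ω
Step 3 — Parallel branch: R2 || L = 1/(1/R2 + 1/L) = 26.07 + j352.1 Ω.
Step 4 — Series with R1: Z_total = R1 + (R2 || L) = 139.1 + j352.1 Ω = 378.5∠68.4° Ω.
Step 5 — Source phasor: V = 220∠105.7° V = -59.53 + j211.8 V.
Step 6 — Ohm's law: I = V / Z_total = (-59.53 + j211.8) / (139.1 + j352.1) = 0.4626 + j0.3518 A.
Step 7 — Convert to polar: |I| = 0.5812 A, ∠I = 37.3°.

I = 0.5812∠37.3° A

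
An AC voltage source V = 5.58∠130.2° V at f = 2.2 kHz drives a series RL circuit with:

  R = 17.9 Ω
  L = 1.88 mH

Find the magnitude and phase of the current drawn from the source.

Step 1 — Angular frequency: ω = 2π·f = 2π·2200 = 1.382e+04 rad/s.
Step 2 — Component impedances:
  R: Z = R = 17.9 Ω
  L: Z = jωL = j·1.382e+04·0.00188 = 0 + j25.99 Ω
Step 3 — Series combination: Z_total = R + L = 17.9 + j25.99 Ω = 31.56∠55.4° Ω.
Step 4 — Source phasor: V = 5.58∠130.2° V = -3.602 + j4.262 V.
Step 5 — Ohm's law: I = V / Z_total = (-3.602 + j4.262) / (17.9 + j25.99) = 0.04649 + j0.1706 A.
Step 6 — Convert to polar: |I| = 0.1768 A, ∠I = 74.8°.

I = 0.1768∠74.8° A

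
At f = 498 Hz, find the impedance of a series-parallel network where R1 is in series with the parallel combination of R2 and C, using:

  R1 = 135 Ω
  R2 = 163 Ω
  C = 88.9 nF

Step 1 — Angular frequency: ω = 2π·f = 2π·498 = 3129 rad/s.
Step 2 — Component impedances:
  R1: Z = R = 135 Ω
  R2: Z = R = 163 Ω
  C: Z = 1/(jωC) = -j/(ω·C) = 0 - j3595 Ω
Step 3 — Parallel branch: R2 || C = 1/(1/R2 + 1/C) = 162.7 - j7.376 Ω.
Step 4 — Series with R1: Z_total = R1 + (R2 || C) = 297.7 - j7.376 Ω = 297.8∠-1.4° Ω.

Z = 297.7 - j7.376 Ω = 297.8∠-1.4° Ω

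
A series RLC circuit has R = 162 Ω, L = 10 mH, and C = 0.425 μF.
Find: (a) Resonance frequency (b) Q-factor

Step 1 — Resonance condition Im(Z)=0 gives ω₀ = 1/√(LC).
Step 2 — ω₀ = 1/√(0.01·4.25e-07) = 1.534e+04 rad/s.
Step 3 — f₀ = ω₀/(2π) = 2441 Hz.
Step 4 — Series Q: Q = ω₀L/R = 1.534e+04·0.01/162 = 0.9469.

(a) f₀ = 2441 Hz  (b) Q = 0.9469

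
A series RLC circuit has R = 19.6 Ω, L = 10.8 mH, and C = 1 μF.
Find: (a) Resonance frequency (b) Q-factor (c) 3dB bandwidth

Step 1 — Resonance: ω₀ = 1/√(LC) = 1/√(0.0108·1e-06) = 9623 rad/s.
Step 2 — f₀ = ω₀/(2π) = 1531 Hz.
Step 3 — Series Q: Q = ω₀L/R = 9623·0.0108/19.6 = 5.302.
Step 4 — Bandwidth: Δω = ω₀/Q = 1815 rad/s; BW = Δω/(2π) = 288.8 Hz.

(a) f₀ = 1531 Hz  (b) Q = 5.302  (c) BW = 288.8 Hz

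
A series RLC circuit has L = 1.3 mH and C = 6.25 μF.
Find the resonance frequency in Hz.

Step 1 — Resonance condition Im(Z)=0 gives ω₀ = 1/√(LC).
Step 2 — ω₀ = 1/√(0.0013·6.25e-06) = 1.109e+04 rad/s.
Step 3 — f₀ = ω₀/(2π) = 1766 Hz.

f₀ = 1766 Hz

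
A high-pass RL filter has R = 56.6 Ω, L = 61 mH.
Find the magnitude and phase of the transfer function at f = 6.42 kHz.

Step 1 — Angular frequency: ω = 2π·6420 = 4.034e+04 rad/s.
Step 2 — Transfer function: H(jω) = jωL/(R + jωL).
Step 3 — Numerator jωL = j·2461; denominator R + jωL = 56.6 + j2461.
Step 4 — H = 0.9995 + j0.02299.
Step 5 — Magnitude: |H| = 0.9997 (-0.0 dB); phase: φ = 1.3°.

|H| = 0.9997 (-0.0 dB), φ = 1.3°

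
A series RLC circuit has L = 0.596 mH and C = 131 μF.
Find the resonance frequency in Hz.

Step 1 — Resonance condition Im(Z)=0 gives ω₀ = 1/√(LC).
Step 2 — ω₀ = 1/√(0.000596·0.000131) = 3579 rad/s.
Step 3 — f₀ = ω₀/(2π) = 569.6 Hz.

f₀ = 569.6 Hz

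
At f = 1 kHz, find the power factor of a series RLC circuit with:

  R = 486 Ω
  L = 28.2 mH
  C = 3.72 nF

Step 1 — Angular frequency: ω = 2π·f = 2π·1000 = 6283 rad/s.
Step 2 — Component impedances:
  R: Z = R = 486 Ω
  L: Z = jωL = j·6283·0.0282 = 0 + j177.2 Ω
  C: Z = 1/(jωC) = -j/(ω·C) = 0 - j4.278e+04 Ω
Step 3 — Series combination: Z_total = R + L + C = 486 - j4.261e+04 Ω = 4.261e+04∠-89.3° Ω.
Step 4 — Power factor: PF = cos(φ) = Re(Z)/|Z| = 486/4.261e+04 = 0.01141.
Step 5 — Type: Im(Z) = -4.261e+04 ⇒ leading (phase φ = -89.3°).

PF = 0.01141 (leading, φ = -89.3°)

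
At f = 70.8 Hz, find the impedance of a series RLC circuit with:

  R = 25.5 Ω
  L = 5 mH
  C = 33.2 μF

Step 1 — Angular frequency: ω = 2π·f = 2π·70.8 = 444.8 rad/s.
Step 2 — Component impedances:
  R: Z = R = 25.5 Ω
  L: Z = jωL = j·444.8·0.005 = 0 + j2.224 Ω
  C: Z = 1/(jωC) = -j/(ω·C) = 0 - j67.71 Ω
Step 3 — Series combination: Z_total = R + L + C = 25.5 - j65.49 Ω = 70.27∠-68.7° Ω.

Z = 25.5 - j65.49 Ω = 70.27∠-68.7° Ω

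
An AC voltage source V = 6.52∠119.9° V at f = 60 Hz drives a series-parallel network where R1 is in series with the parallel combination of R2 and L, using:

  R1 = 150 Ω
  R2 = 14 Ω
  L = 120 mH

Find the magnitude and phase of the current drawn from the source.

Step 1 — Angular frequency: ω = 2π·f = 2π·60 = 377 rad/s.
Step 2 — Component impedances:
  R1: Z = R = 150 Ω
  R2: Z = R = 14 Ω
  L: Z = jωL = j·377·0.12 = 0 + j45.24 Ω
Step 3 — Parallel branch: R2 || L = 1/(1/R2 + 1/L) = 12.78 + j3.954 Ω.
Step 4 — Series with R1: Z_total = R1 + (R2 || L) = 162.8 + j3.954 Ω = 162.8∠1.4° Ω.
Step 5 — Source phasor: V = 6.52∠119.9° V = -3.25 + j5.652 V.
Step 6 — Ohm's law: I = V / Z_total = (-3.25 + j5.652) / (162.8 + j3.954) = -0.01911 + j0.03519 A.
Step 7 — Convert to polar: |I| = 0.04004 A, ∠I = 118.5°.

I = 0.04004∠118.5° A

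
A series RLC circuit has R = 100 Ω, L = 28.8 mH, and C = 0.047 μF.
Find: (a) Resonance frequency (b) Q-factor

Step 1 — Resonance condition Im(Z)=0 gives ω₀ = 1/√(LC).
Step 2 — ω₀ = 1/√(0.0288·4.7e-08) = 2.718e+04 rad/s.
Step 3 — f₀ = ω₀/(2π) = 4326 Hz.
Step 4 — Series Q: Q = ω₀L/R = 2.718e+04·0.0288/100 = 7.828.

(a) f₀ = 4326 Hz  (b) Q = 7.828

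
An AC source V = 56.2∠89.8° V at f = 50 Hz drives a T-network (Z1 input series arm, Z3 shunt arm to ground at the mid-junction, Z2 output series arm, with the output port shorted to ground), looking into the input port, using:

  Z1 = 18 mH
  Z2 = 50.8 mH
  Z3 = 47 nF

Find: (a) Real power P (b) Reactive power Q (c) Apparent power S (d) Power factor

Step 1 — Angular frequency: ω = 2π·f = 2π·50 = 314.2 rad/s.
Step 2 — Component impedances:
  Z1: Z = jωL = j·314.2·0.018 = 0 + j5.655 Ω
  Z2: Z = jωL = j·314.2·0.0508 = 0 + j15.96 Ω
  Z3: Z = 1/(jωC) = -j/(ω·C) = 0 - j6.773e+04 Ω
Step 3 — With the output port shorted to ground, the output series arm Z2 runs from the junction to ground; the shunt arm Z3 also runs from the junction to ground. They appear in parallel: Z3 || Z2 = 0 + j15.96 Ω.
Step 4 — Series with input arm Z1: Z_in = Z1 + (Z3 || Z2) = 0 + j21.62 Ω = 21.62∠90.0° Ω.
Step 5 — Source phasor: V = 56.2∠89.8° V = 0.1962 + j56.2 V.
Step 6 — Current: I = V / Z = 2.6 - j0.009075 A = 2.6∠-0.2° A.
Step 7 — Complex power: S = V·I* = 0 + j146.1 VA.
Step 8 — Real power: P = Re(S) = 0 W.
Step 9 — Reactive power: Q = Im(S) = 146.1 VAR.
Step 10 — Apparent power: |S| = 146.1 VA.
Step 11 — Power factor: PF = P/|S| = 0 (lagging).

(a) P = 0 W  (b) Q = 146.1 VAR  (c) S = 146.1 VA  (d) PF = 0 (lagging)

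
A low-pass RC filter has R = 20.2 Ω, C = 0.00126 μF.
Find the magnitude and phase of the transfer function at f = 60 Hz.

Step 1 — Angular frequency: ω = 2π·60 = 377 rad/s.
Step 2 — Transfer function: H(jω) = 1/(1 + jωRC).
Step 3 — Denominator: 1 + jωRC = 1 + j·377·20.2·1.26e-09 = 1 + j9.595e-06.
Step 4 — H = 1 - j9.595e-06.
Step 5 — Magnitude: |H| = 1 (-0.0 dB); phase: φ = -0.0°.

|H| = 1 (-0.0 dB), φ = -0.0°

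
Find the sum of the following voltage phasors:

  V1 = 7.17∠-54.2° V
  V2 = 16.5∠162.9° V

Step 1 — Convert each phasor to rectangular form:
  V1 = 7.17·(cos(-54.2°) + j·sin(-54.2°)) = 4.194 - j5.815 V
  V2 = 16.5·(cos(162.9°) + j·sin(162.9°)) = -15.77 + j4.852 V
Step 2 — Sum components: V_total = -11.58 - j0.9637 V.
Step 3 — Convert to polar: |V_total| = 11.62 V, ∠V_total = -175.2°.

V_total = 11.62∠-175.2° V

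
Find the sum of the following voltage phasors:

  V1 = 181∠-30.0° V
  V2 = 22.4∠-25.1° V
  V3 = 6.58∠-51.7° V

Step 1 — Convert each phasor to rectangular form:
  V1 = 181·(cos(-30.0°) + j·sin(-30.0°)) = 156.8 - j90.5 V
  V2 = 22.4·(cos(-25.1°) + j·sin(-25.1°)) = 20.28 - j9.502 V
  V3 = 6.58·(cos(-51.7°) + j·sin(-51.7°)) = 4.078 - j5.164 V
Step 2 — Sum components: V_total = 181.1 - j105.2 V.
Step 3 — Convert to polar: |V_total| = 209.4 V, ∠V_total = -30.1°.

V_total = 209.4∠-30.1° V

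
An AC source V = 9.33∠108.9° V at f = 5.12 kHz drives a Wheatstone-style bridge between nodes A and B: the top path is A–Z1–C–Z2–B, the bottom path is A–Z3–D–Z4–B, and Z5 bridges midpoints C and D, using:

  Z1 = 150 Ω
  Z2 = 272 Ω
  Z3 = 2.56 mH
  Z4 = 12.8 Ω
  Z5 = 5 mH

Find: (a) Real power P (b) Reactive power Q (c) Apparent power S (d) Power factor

Step 1 — Angular frequency: ω = 2π·f = 2π·5120 = 3.217e+04 rad/s.
Step 2 — Component impedances:
  Z1: Z = R = 150 Ω
  Z2: Z = R = 272 Ω
  Z3: Z = jωL = j·3.217e+04·0.00256 = 0 + j82.35 Ω
  Z4: Z = R = 12.8 Ω
  Z5: Z = jωL = j·3.217e+04·0.005 = 0 + j160.8 Ω
Step 3 — Bridge requires nodal analysis (the Z5 bridge couples midpoints C and D, so the two paths cannot be reduced to a simple series/parallel combination). Setting node B to ground and injecting 1 A at node A, the 3-node admittance system at A, C, D solves to V_A = Z_AB = 29.94 + j63.71 Ω = 70.4∠64.8° Ω.
Step 4 — Source phasor: V = 9.33∠108.9° V = -3.022 + j8.827 V.
Step 5 — Current: I = V / Z = 0.09523 + j0.09218 A = 0.1325∠44.1° A.
Step 6 — Complex power: S = V·I* = 0.5259 + j1.119 VA.
Step 7 — Real power: P = Re(S) = 0.5259 W.
Step 8 — Reactive power: Q = Im(S) = 1.119 VAR.
Step 9 — Apparent power: |S| = 1.237 VA.
Step 10 — Power factor: PF = P/|S| = 0.4253 (lagging).

(a) P = 0.5259 W  (b) Q = 1.119 VAR  (c) S = 1.237 VA  (d) PF = 0.4253 (lagging)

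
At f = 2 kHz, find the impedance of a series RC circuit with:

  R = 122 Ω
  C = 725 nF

Step 1 — Angular frequency: ω = 2π·f = 2π·2000 = 1.257e+04 rad/s.
Step 2 — Component impedances:
  R: Z = R = 122 Ω
  C: Z = 1/(jωC) = -j/(ω·C) = 0 - j109.8 Ω
Step 3 — Series combination: Z_total = R + C = 122 - j109.8 Ω = 164.1∠-42.0° Ω.

Z = 122 - j109.8 Ω = 164.1∠-42.0° Ω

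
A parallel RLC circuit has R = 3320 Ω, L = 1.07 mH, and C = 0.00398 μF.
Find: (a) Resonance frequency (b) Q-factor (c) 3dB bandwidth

Step 1 — Resonance: ω₀ = 1/√(LC) = 1/√(0.00107·3.98e-09) = 4.846e+05 rad/s.
Step 2 — f₀ = ω₀/(2π) = 7.712e+04 Hz.
Step 3 — Parallel Q: Q = R/(ω₀L) = 3320/(4.846e+05·0.00107) = 6.403.
Step 4 — Bandwidth: Δω = ω₀/Q = 7.568e+04 rad/s; BW = Δω/(2π) = 1.204e+04 Hz.

(a) f₀ = 7.712e+04 Hz  (b) Q = 6.403  (c) BW = 1.204e+04 Hz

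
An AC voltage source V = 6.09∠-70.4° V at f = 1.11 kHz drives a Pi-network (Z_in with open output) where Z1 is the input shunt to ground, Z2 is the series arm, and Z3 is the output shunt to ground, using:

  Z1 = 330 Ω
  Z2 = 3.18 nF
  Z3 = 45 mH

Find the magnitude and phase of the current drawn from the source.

Step 1 — Angular frequency: ω = 2π·f = 2π·1110 = 6974 rad/s.
Step 2 — Component impedances:
  Z1: Z = R = 330 Ω
  Z2: Z = 1/(jωC) = -j/(ω·C) = 0 - j4.509e+04 Ω
  Z3: Z = jωL = j·6974·0.045 = 0 + j313.8 Ω
Step 3 — With open output, the series arm Z2 and the output shunt Z3 appear in series to ground: Z2 + Z3 = 0 - j4.478e+04 Ω.
Step 4 — Parallel with input shunt Z1: Z_in = Z1 || (Z2 + Z3) = 330 - j2.432 Ω = 330∠-0.4° Ω.
Step 5 — Source phasor: V = 6.09∠-70.4° V = 2.043 - j5.737 V.
Step 6 — Ohm's law: I = V / Z_total = (2.043 - j5.737) / (330 - j2.432) = 0.006319 - j0.01734 A.
Step 7 — Convert to polar: |I| = 0.01846 A, ∠I = -70.0°.

I = 0.01846∠-70.0° A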